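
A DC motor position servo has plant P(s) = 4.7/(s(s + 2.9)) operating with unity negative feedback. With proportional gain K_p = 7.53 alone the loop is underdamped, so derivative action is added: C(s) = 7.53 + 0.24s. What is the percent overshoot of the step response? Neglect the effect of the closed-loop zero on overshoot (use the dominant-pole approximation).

32.3%

Forward path: (7.53 + 0.24s)·4.7/(s(s+2.9)). The closed-loop characteristic equation is s² + (2.9 + 4.7·0.24)s + 4.7·7.53 = 0.
That is s² + 4.028s + 35.39 = 0, so ω_n = 5.949 rad/s and ζ = 4.028/(2·5.949) = 0.3385.
%OS = 100·exp(−πζ/√(1−ζ²)) = 32.3%.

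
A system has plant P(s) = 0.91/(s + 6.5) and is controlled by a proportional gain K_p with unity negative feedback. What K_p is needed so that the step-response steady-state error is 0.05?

The loop is type 0, so e_ss(step) = 1/(1 + K_pos) with K_pos = K_p·P(0).
P(0) = 0.14. Require 1/(1 + K_p·0.14) = 0.05, so 1 + 0.14·K_p = 20.
K_p = (20 − 1)/0.14 = 136.

K_p = 136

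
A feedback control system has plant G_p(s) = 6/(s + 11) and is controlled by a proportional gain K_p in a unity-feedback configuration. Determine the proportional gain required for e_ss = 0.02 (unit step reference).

Steady-state error for a unit step on this type-0 loop is 1/(1 + K_p·G_p(0)).
G_p(0) = 0.5455. Require 1/(1 + K_p·0.5455) = 0.02, so 1 + 0.5455·K_p = 50.
K_p = (50 − 1)/0.5455 = 89.8.

K_p = 89.8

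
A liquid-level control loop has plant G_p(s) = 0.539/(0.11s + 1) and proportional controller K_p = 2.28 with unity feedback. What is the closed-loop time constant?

Closed loop: T(s) = K_p·G_p/(1+K_p·G_p) = 1.229/(0.11s + 1 + 1.229), with pole at s = −(1 + 1.229)/0.11 = −20.26.
Closed-loop time constant τ = 1/20.26 = 0.0494 s.

τ = 0.0494 s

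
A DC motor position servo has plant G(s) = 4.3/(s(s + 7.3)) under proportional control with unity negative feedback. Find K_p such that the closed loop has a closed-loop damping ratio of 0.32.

K_p = 30.3

Closed-loop characteristic equation: s² + 7.3s + K_p·4.3 = 0.
So ω_n = √(4.3K_p) and 2ζω_n = 7.3, giving ζ = 7.3/(2√(4.3K_p)).
Setting ζ = 0.32: √(4.3K_p) = 7.3/(2·0.32) = 11.41, so K_p = 130.1/4.3 = 30.3.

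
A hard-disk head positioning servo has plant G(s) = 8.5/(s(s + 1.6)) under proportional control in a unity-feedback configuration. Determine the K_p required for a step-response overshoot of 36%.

From %OS = 100·exp(−πζ/√(1−ζ²)) = 36%, ζ = −ln(0.36)/√(π²+ln²(0.36)) = 0.3093.
Characteristic equation s² + 1.6s + 8.5K_p = 0 gives ζ = 1.6/(2√(8.5K_p)).
Setting ζ = 0.3093: √(8.5K_p) = 1.6/(2·0.3093) = 2.587, so K_p = 6.692/8.5 = 0.787.

K_p = 0.787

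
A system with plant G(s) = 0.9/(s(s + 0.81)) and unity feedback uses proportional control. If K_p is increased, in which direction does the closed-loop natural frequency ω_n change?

increase

ω_n = √(0.9·K_p), which grows with K_p.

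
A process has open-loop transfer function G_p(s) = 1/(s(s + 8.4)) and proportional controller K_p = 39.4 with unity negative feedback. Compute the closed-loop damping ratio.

1 + K_p·G_p(s) = 0 gives s² + 8.4s + 39.4 = 0.
So ω_n² = 39.4 ⇒ ω_n = 6.277 rad/s, and ζ = 8.4/(2ω_n) = 0.669.

ζ = 0.669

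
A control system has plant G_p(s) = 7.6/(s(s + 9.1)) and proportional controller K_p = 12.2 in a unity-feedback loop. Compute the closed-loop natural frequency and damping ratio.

ω_n = 9.63 rad/s, ζ = 0.473

The closed-loop denominator is s(s+9.1) + 12.2·7.6 = s² + 9.1s + 92.72.
Matching s² + 2ζω_n s + ω_n²: ω_n = √92.72 = 9.629 rad/s and 2ζω_n = 9.1, so ζ = 9.1/(2·9.629) = 0.473.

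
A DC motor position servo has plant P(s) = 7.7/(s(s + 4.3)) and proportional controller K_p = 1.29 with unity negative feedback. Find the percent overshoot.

5.33%

The closed-loop denominator s² + 4.3s + 9.933 gives ω_n = √9.933 = 3.152 and ζ = 4.3/(2ω_n) = 0.6822.
%OS = 100·exp(−πζ/√(1−ζ²)) = 100·exp(−π·0.6822/√0.5346) = 5.33%.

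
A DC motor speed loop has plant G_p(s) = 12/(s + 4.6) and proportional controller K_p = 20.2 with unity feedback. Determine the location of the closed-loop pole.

s = -247

Closed-loop transfer function: T(s) = K_p·G_p(s)/(1 + K_p·G_p(s)) = 242.4/(s + 4.6 + 242.4) = 242.4/(s + 247).
The closed-loop pole is at s = −247.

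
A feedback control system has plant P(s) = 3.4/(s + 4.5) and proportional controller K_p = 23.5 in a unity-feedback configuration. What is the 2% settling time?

Closed-loop transfer function: T(s) = K_p·P(s)/(1 + K_p·P(s)) = 79.9/(s + 4.5 + 79.9) = 79.9/(s + 84.4).
Time constant τ = 1/84.4 = 0.01185 s, so the 2% settling time is about 4τ = 0.0474 s.

T_s ≈ 0.0474 s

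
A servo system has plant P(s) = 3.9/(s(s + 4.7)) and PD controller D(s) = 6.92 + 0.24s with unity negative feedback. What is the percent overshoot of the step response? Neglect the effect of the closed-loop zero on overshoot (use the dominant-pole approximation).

Forward path: (6.92 + 0.24s)·3.9/(s(s+4.7)). The closed-loop characteristic equation is s² + (4.7 + 3.9·0.24)s + 3.9·6.92 = 0.
That is s² + 5.636s + 26.99 = 0, so ω_n = 5.195 rad/s and ζ = 5.636/(2·5.195) = 0.5424.
%OS = 100·exp(−πζ/√(1−ζ²)) = 13.2%.

13.2%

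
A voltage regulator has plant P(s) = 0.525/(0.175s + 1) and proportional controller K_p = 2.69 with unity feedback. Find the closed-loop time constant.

Closed loop: T(s) = K_p·P/(1+K_p·P) = 1.412/(0.175s + 1 + 1.412), with pole at s = −(1 + 1.412)/0.175 = −13.78.
Closed-loop time constant τ = 1/13.78 = 0.0725 s.

τ = 0.0725 s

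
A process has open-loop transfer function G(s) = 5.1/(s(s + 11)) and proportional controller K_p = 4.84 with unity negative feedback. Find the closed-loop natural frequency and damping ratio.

1 + K_p·G(s) = 0 gives s² + 11s + 24.68 = 0.
Matching s² + 2ζω_n s + ω_n²: ω_n = √24.68 = 4.968 rad/s and 2ζω_n = 11, so ζ = 11/(2·4.968) = 1.11.

ω_n = 4.97 rad/s, ζ = 1.11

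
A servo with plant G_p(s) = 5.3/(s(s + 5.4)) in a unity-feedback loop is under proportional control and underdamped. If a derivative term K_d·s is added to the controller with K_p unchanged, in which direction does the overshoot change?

decrease

The derivative term adds K·K_d to the s-coefficient of the characteristic equation, raising 2ζω_n while ω_n is unchanged; ζ increases, so overshoot decreases.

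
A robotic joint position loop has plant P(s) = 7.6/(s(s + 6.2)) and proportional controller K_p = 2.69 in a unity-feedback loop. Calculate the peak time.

T_p = 0.954 s

From 1 + K_pP(s) = 0: s² + 6.2s + 20.44 = 0 ⇒ ω_n = 4.522, ζ = 0.6856.
Damped frequency ω_d = ω_n√(1−ζ²) = 3.292 rad/s, so peak time T_p = π/ω_d = 0.954 s.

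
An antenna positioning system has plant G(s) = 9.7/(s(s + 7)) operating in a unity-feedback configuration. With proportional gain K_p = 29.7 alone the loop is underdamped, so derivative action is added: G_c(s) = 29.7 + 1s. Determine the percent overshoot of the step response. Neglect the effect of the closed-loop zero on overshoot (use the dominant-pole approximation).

Forward path: (29.7 + 1s)·9.7/(s(s+7)). The closed-loop characteristic equation is s² + (7 + 9.7·1)s + 9.7·29.7 = 0.
That is s² + 16.7s + 288.1 = 0, so ω_n = 16.97 rad/s and ζ = 16.7/(2·16.97) = 0.492.
%OS = 100·exp(−πζ/√(1−ζ²)) = 16.9%.

16.9%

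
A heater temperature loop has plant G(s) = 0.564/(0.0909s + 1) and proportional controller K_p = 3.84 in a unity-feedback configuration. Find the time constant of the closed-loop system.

τ = 0.0287 s

Closed loop: T(s) = K_p·G/(1+K_p·G) = 2.166/(0.0909s + 1 + 2.166), with pole at s = −(1 + 2.166)/0.0909 = −34.83.
Closed-loop time constant τ = 1/34.83 = 0.0287 s.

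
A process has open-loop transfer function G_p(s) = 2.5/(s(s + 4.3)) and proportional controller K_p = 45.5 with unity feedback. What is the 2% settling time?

The closed-loop denominator s² + 4.3s + 113.8 gives ω_n = √113.8 = 10.67 and ζ = 4.3/(2ω_n) = 0.2016.
2% settling time T_s ≈ 4/(ζω_n) = 4/2.15 = 1.86 s.

T_s ≈ 1.86 s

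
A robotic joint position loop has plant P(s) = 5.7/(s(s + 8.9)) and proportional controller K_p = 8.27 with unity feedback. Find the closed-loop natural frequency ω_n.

1 + K_p·P(s) = 0 gives s² + 8.9s + 47.14 = 0.
Matching s² + 2ζω_n s + ω_n²: ω_n = √47.14 = 6.866 rad/s and 2ζω_n = 8.9, so ζ = 8.9/(2·6.866) = 0.648.

ω_n = 6.87 rad/s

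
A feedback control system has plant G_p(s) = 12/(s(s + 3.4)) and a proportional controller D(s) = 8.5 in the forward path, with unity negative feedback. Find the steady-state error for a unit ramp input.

The loop has one pole at the origin (type 1). Velocity error constant K_v = lim_{s→0} s·D(s)G_p(s) = 8.5·12/3.4 = 30.
Steady-state error to a unit ramp: e_ss = 1/K_v = 0.0333.

0.0333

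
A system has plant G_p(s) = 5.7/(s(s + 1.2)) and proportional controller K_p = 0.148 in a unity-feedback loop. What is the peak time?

The closed-loop denominator s² + 1.2s + 0.8436 gives ω_n = √0.8436 = 0.9185 and ζ = 1.2/(2ω_n) = 0.6533.
Damped frequency ω_d = ω_n√(1−ζ²) = 0.6954 rad/s, so peak time T_p = π/ω_d = 4.52 s.

T_p = 4.52 s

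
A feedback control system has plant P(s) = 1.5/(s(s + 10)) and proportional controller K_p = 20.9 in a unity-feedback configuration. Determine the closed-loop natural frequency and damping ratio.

ω_n = 5.6 rad/s, ζ = 0.893

With unity feedback the closed-loop characteristic equation is s² + 10s + 20.9·1.5 = s² + 10s + 31.35 = 0.
So ω_n² = 31.35 ⇒ ω_n = 5.599 rad/s, and ζ = 10/(2ω_n) = 0.893.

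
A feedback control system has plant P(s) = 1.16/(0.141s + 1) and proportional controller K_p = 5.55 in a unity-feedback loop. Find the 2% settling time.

Closed loop: T(s) = K_p·P/(1+K_p·P) = 6.438/(0.141s + 1 + 6.438), with pole at s = −(1 + 6.438)/0.141 = −52.75.
τ = 1/52.75 = 0.01896 s, so 2% settling time ≈ 4τ = 0.0758 s.

T_s ≈ 0.0758 s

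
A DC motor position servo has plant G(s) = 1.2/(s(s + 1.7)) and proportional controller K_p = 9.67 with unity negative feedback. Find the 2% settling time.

T_s ≈ 4.71 s

The closed-loop denominator s² + 1.7s + 11.6 gives ω_n = √11.6 = 3.406 and ζ = 1.7/(2ω_n) = 0.2495.
2% settling time T_s ≈ 4/(ζω_n) = 4/0.85 = 4.71 s.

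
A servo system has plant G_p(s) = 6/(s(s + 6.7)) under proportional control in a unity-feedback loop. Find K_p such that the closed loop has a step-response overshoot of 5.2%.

From %OS = 100·exp(−πζ/√(1−ζ²)) = 5.2%, ζ = −ln(0.052)/√(π²+ln²(0.052)) = 0.6853.
Characteristic equation s² + 6.7s + 6K_p = 0 gives ζ = 6.7/(2√(6K_p)).
Setting ζ = 0.6853: √(6K_p) = 6.7/(2·0.6853) = 4.888, so K_p = 23.89/6 = 3.98.

K_p = 3.98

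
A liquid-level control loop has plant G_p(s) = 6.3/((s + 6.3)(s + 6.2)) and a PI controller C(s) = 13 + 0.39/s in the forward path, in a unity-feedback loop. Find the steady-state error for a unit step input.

0

The open loop C(s)G_p(s) has a pole at the origin (type 1), so the static position error constant is infinite and e_ss = 1/(1+∞) = 0.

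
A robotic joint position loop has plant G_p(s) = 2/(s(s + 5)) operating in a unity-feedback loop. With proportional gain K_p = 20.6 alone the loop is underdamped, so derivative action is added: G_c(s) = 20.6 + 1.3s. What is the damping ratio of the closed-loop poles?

ζ = 0.592

Forward path: (20.6 + 1.3s)·2/(s(s+5)). The closed-loop characteristic equation is s² + (5 + 2·1.3)s + 2·20.6 = 0.
That is s² + 7.6s + 41.2 = 0, so ω_n = 6.419 rad/s and ζ = 7.6/(2·6.419) = 0.592.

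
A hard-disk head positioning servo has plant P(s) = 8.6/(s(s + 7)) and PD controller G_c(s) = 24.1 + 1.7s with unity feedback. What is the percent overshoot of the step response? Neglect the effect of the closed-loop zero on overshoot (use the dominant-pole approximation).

2.81%

Forward path: (24.1 + 1.7s)·8.6/(s(s+7)). The closed-loop characteristic equation is s² + (7 + 8.6·1.7)s + 8.6·24.1 = 0.
That is s² + 21.62s + 207.3 = 0, so ω_n = 14.4 rad/s and ζ = 21.62/(2·14.4) = 0.7509.
%OS = 100·exp(−πζ/√(1−ζ²)) = 2.81%.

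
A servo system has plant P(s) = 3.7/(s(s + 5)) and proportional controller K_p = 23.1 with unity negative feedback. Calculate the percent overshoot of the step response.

The closed-loop denominator s² + 5s + 85.47 gives ω_n = √85.47 = 9.245 and ζ = 5/(2ω_n) = 0.2704.
%OS = 100·exp(−πζ/√(1−ζ²)) = 100·exp(−π·0.2704/√0.9269) = 41.4%.

41.4%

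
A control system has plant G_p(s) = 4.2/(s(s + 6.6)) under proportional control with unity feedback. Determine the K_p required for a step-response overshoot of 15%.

From %OS = 100·exp(−πζ/√(1−ζ²)) = 15%, ζ = −ln(0.15)/√(π²+ln²(0.15)) = 0.5169.
Characteristic equation s² + 6.6s + 4.2K_p = 0 gives ζ = 6.6/(2√(4.2K_p)).
Setting ζ = 0.5169: √(4.2K_p) = 6.6/(2·0.5169) = 6.384, so K_p = 40.75/4.2 = 9.7.

K_p = 9.7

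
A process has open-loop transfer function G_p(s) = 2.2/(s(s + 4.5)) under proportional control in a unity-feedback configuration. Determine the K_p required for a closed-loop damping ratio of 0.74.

K_p = 4.2

Closed-loop characteristic equation: s² + 4.5s + K_p·2.2 = 0.
So ω_n = √(2.2K_p) and 2ζω_n = 4.5, giving ζ = 4.5/(2√(2.2K_p)).
Setting ζ = 0.74: √(2.2K_p) = 4.5/(2·0.74) = 3.041, so K_p = 9.245/2.2 = 4.2.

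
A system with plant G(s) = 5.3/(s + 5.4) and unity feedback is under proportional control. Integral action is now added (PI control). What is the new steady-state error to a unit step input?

0

The integrator makes K_pos = lim_{s→0} C(s)G(s) infinite, so e_ss = 1/(1+K_pos) = 0.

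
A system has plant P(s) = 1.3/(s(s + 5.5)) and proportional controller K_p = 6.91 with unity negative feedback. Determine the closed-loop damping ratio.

With unity feedback the closed-loop characteristic equation is s² + 5.5s + 6.91·1.3 = s² + 5.5s + 8.983 = 0.
So ω_n² = 8.983 ⇒ ω_n = 2.997 rad/s, and ζ = 5.5/(2ω_n) = 0.918.

ζ = 0.918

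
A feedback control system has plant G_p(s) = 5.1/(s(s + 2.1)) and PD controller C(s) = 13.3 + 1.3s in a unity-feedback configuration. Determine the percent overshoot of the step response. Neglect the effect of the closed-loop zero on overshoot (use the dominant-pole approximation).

14%

Forward path: (13.3 + 1.3s)·5.1/(s(s+2.1)). The closed-loop characteristic equation is s² + (2.1 + 5.1·1.3)s + 5.1·13.3 = 0.
That is s² + 8.73s + 67.83 = 0, so ω_n = 8.236 rad/s and ζ = 8.73/(2·8.236) = 0.53.
%OS = 100·exp(−πζ/√(1−ζ²)) = 14%.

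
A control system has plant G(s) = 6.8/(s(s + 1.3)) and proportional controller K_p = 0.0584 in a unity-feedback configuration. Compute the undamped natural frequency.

With unity feedback the closed-loop characteristic equation is s² + 1.3s + 0.0584·6.8 = s² + 1.3s + 0.3971 = 0.
So ω_n² = 0.3971 ⇒ ω_n = 0.6302 rad/s, and ζ = 1.3/(2ω_n) = 1.03.

ω_n = 0.63 rad/s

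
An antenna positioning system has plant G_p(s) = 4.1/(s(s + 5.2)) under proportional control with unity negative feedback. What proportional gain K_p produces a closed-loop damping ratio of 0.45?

Closed-loop characteristic equation: s² + 5.2s + K_p·4.1 = 0.
So ω_n = √(4.1K_p) and 2ζω_n = 5.2, giving ζ = 5.2/(2√(4.1K_p)).
Setting ζ = 0.45: √(4.1K_p) = 5.2/(2·0.45) = 5.778, so K_p = 33.38/4.1 = 8.14.

K_p = 8.14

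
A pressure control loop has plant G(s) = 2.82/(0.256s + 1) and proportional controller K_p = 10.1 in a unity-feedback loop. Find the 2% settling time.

Closed loop: T(s) = K_p·G/(1+K_p·G) = 28.48/(0.256s + 1 + 28.48), with pole at s = −(1 + 28.48)/0.256 = −115.2.
τ = 1/115.2 = 0.008683 s, so 2% settling time ≈ 4τ = 0.0347 s.

T_s ≈ 0.0347 s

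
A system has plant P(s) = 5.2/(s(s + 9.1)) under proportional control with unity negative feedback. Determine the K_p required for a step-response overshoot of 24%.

K_p = 23.3

From %OS = 100·exp(−πζ/√(1−ζ²)) = 24%, ζ = −ln(0.24)/√(π²+ln²(0.24)) = 0.4136.
Characteristic equation s² + 9.1s + 5.2K_p = 0 gives ζ = 9.1/(2√(5.2K_p)).
Setting ζ = 0.4136: √(5.2K_p) = 9.1/(2·0.4136) = 11, so K_p = 121/5.2 = 23.3.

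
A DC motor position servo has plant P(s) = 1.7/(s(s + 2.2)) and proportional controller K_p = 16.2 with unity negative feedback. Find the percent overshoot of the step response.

51%

Closed-loop characteristic equation: s² + 2.2s + 27.54 = 0, so ω_n = 5.248 rad/s and ζ = 2.2/(2·5.248) = 0.2096.
%OS = 100·exp(−πζ/√(1−ζ²)) = 100·exp(−π·0.2096/√0.9561) = 51%.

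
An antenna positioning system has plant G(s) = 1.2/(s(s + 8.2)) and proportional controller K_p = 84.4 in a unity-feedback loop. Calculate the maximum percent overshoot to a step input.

24.6%

From 1 + K_pG(s) = 0: s² + 8.2s + 101.3 = 0 ⇒ ω_n = 10.06, ζ = 0.4074.
%OS = 100·exp(−πζ/√(1−ζ²)) = 100·exp(−π·0.4074/√0.834) = 24.6%.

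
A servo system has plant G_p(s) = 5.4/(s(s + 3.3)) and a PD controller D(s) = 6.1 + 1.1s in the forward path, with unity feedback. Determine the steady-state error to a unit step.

0

The open loop D(s)G_p(s) has a pole at the origin (type 1), so the static position error constant is infinite and e_ss = 1/(1+∞) = 0.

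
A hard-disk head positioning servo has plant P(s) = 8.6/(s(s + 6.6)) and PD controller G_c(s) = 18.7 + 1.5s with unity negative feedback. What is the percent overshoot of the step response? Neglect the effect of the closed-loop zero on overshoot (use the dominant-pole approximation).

Forward path: (18.7 + 1.5s)·8.6/(s(s+6.6)). The closed-loop characteristic equation is s² + (6.6 + 8.6·1.5)s + 8.6·18.7 = 0.
That is s² + 19.5s + 160.8 = 0, so ω_n = 12.68 rad/s and ζ = 19.5/(2·12.68) = 0.7688.
%OS = 100·exp(−πζ/√(1−ζ²)) = 2.29%.

2.29%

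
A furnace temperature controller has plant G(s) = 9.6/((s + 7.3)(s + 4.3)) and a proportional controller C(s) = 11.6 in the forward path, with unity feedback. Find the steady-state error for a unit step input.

The loop is type 0. Static position error constant K_pos = C(0)·G(0) = 11.6·0.3058 = 3.548.
Steady-state error to a unit step: e_ss = 1/(1+K_pos) = 1/4.548 = 0.22.

0.22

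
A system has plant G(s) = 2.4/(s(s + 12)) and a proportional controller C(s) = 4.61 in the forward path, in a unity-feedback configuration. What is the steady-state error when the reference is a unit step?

0

The open loop C(s)G(s) has a pole at the origin (type 1), so the static position error constant is infinite and e_ss = 1/(1+∞) = 0.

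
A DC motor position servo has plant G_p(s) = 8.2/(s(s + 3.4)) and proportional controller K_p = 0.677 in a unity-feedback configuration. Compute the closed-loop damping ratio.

ζ = 0.722

With unity feedback the closed-loop characteristic equation is s² + 3.4s + 0.677·8.2 = s² + 3.4s + 5.551 = 0.
Matching s² + 2ζω_n s + ω_n²: ω_n = √5.551 = 2.356 rad/s and 2ζω_n = 3.4, so ζ = 3.4/(2·2.356) = 0.722.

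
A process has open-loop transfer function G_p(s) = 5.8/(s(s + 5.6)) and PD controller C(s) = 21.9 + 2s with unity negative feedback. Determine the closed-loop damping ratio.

Forward path: (21.9 + 2s)·5.8/(s(s+5.6)). The closed-loop characteristic equation is s² + (5.6 + 5.8·2)s + 5.8·21.9 = 0.
That is s² + 17.2s + 127 = 0, so ω_n = 11.27 rad/s and ζ = 17.2/(2·11.27) = 0.7631.

ζ = 0.763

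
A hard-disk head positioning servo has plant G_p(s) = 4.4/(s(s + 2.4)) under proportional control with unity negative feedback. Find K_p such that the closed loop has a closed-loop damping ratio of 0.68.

K_p = 0.708

Closed-loop characteristic equation: s² + 2.4s + K_p·4.4 = 0.
So ω_n = √(4.4K_p) and 2ζω_n = 2.4, giving ζ = 2.4/(2√(4.4K_p)).
Setting ζ = 0.68: √(4.4K_p) = 2.4/(2·0.68) = 1.765, so K_p = 3.114/4.4 = 0.708.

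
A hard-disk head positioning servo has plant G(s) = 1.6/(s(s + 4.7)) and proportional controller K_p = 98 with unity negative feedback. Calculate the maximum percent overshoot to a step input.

The closed-loop denominator s² + 4.7s + 156.8 gives ω_n = √156.8 = 12.52 and ζ = 4.7/(2ω_n) = 0.1877.
%OS = 100·exp(−πζ/√(1−ζ²)) = 100·exp(−π·0.1877/√0.9648) = 54.9%.

54.9%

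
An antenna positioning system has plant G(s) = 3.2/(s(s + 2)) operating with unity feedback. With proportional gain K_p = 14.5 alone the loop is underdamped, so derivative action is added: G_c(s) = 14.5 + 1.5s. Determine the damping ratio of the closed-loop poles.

ζ = 0.499

Forward path: (14.5 + 1.5s)·3.2/(s(s+2)). The closed-loop characteristic equation is s² + (2 + 3.2·1.5)s + 3.2·14.5 = 0.
That is s² + 6.8s + 46.4 = 0, so ω_n = 6.812 rad/s and ζ = 6.8/(2·6.812) = 0.4991.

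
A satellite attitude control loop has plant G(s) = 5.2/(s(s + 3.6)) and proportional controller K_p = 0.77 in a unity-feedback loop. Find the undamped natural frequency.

1 + K_p·G(s) = 0 gives s² + 3.6s + 4.004 = 0.
So ω_n² = 4.004 ⇒ ω_n = 2.001 rad/s, and ζ = 3.6/(2ω_n) = 0.9.

ω_n = 2 rad/s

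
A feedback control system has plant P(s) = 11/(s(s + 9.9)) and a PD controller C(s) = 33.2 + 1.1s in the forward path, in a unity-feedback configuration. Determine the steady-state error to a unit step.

The open loop C(s)P(s) has a pole at the origin (type 1), so the static position error constant is infinite and e_ss = 1/(1+∞) = 0.

0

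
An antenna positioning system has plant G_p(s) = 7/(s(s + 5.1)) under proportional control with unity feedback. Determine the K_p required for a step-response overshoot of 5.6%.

K_p = 2.03

From %OS = 100·exp(−πζ/√(1−ζ²)) = 5.6%, ζ = −ln(0.056)/√(π²+ln²(0.056)) = 0.6761.
Characteristic equation s² + 5.1s + 7K_p = 0 gives ζ = 5.1/(2√(7K_p)).
Setting ζ = 0.6761: √(7K_p) = 5.1/(2·0.6761) = 3.772, so K_p = 14.23/7 = 2.03.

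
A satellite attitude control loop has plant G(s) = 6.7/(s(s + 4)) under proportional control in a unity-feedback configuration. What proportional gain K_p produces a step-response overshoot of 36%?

From %OS = 100·exp(−πζ/√(1−ζ²)) = 36%, ζ = −ln(0.36)/√(π²+ln²(0.36)) = 0.3093.
Characteristic equation s² + 4s + 6.7K_p = 0 gives ζ = 4/(2√(6.7K_p)).
Setting ζ = 0.3093: √(6.7K_p) = 4/(2·0.3093) = 6.467, so K_p = 41.82/6.7 = 6.24.

K_p = 6.24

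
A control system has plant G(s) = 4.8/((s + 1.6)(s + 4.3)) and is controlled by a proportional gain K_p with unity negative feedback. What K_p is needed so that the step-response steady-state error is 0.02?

Steady-state error for a unit step on this type-0 loop is 1/(1 + K_p·G(0)).
G(0) = 0.6977. Require 1/(1 + K_p·0.6977) = 0.02, so 1 + 0.6977·K_p = 50.
K_p = (50 − 1)/0.6977 = 70.2.

K_p = 70.2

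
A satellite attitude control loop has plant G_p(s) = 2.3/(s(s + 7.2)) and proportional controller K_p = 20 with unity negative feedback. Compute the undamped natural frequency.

1 + K_p·G_p(s) = 0 gives s² + 7.2s + 46 = 0.
So ω_n² = 46 ⇒ ω_n = 6.782 rad/s, and ζ = 7.2/(2ω_n) = 0.531.

ω_n = 6.78 rad/s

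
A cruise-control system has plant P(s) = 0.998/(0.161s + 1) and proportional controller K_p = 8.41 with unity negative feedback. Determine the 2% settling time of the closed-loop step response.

T_s ≈ 0.0686 s

Closed loop: T(s) = K_p·P/(1+K_p·P) = 8.393/(0.161s + 1 + 8.393), with pole at s = −(1 + 8.393)/0.161 = −58.34.
τ = 1/58.34 = 0.01714 s, so 2% settling time ≈ 4τ = 0.0686 s.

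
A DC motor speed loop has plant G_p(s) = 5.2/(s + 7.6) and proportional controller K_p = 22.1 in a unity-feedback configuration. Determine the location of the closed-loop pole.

s = -122.5

Closed-loop transfer function: T(s) = K_p·G_p(s)/(1 + K_p·G_p(s)) = 114.9/(s + 7.6 + 114.9) = 114.9/(s + 122.5).
The closed-loop pole is at s = −122.5.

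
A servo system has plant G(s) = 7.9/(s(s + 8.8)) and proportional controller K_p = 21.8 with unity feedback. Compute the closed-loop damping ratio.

ζ = 0.335

1 + K_p·G(s) = 0 gives s² + 8.8s + 172.2 = 0.
Matching s² + 2ζω_n s + ω_n²: ω_n = √172.2 = 13.12 rad/s and 2ζω_n = 8.8, so ζ = 8.8/(2·13.12) = 0.335.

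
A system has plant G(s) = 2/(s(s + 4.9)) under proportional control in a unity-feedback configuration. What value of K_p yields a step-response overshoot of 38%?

From %OS = 100·exp(−πζ/√(1−ζ²)) = 38%, ζ = −ln(0.38)/√(π²+ln²(0.38)) = 0.2943.
Characteristic equation s² + 4.9s + 2K_p = 0 gives ζ = 4.9/(2√(2K_p)).
Setting ζ = 0.2943: √(2K_p) = 4.9/(2·0.2943) = 8.324, so K_p = 69.28/2 = 34.6.

K_p = 34.6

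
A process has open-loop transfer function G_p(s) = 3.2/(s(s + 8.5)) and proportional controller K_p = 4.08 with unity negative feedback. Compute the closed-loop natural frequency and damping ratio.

The closed-loop denominator is s(s+8.5) + 4.08·3.2 = s² + 8.5s + 13.06.
Matching s² + 2ζω_n s + ω_n²: ω_n = √13.06 = 3.613 rad/s and 2ζω_n = 8.5, so ζ = 8.5/(2·3.613) = 1.18.

ω_n = 3.61 rad/s, ζ = 1.18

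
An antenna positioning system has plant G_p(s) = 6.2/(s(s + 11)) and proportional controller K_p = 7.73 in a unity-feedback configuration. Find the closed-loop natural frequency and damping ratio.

ω_n = 6.92 rad/s, ζ = 0.794

The closed-loop denominator is s(s+11) + 7.73·6.2 = s² + 11s + 47.93.
So ω_n² = 47.93 ⇒ ω_n = 6.923 rad/s, and ζ = 11/(2ω_n) = 0.794.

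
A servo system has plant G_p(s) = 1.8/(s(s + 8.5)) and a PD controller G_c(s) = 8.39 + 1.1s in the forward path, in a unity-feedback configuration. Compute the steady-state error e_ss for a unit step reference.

0

The open loop G_c(s)G_p(s) has a pole at the origin (type 1), so the static position error constant is infinite and e_ss = 1/(1+∞) = 0.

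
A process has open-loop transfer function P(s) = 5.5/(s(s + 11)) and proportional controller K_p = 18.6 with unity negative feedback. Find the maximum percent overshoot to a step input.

13.1%

The closed-loop denominator s² + 11s + 102.3 gives ω_n = √102.3 = 10.11 and ζ = 11/(2ω_n) = 0.5438.
%OS = 100·exp(−πζ/√(1−ζ²)) = 100·exp(−π·0.5438/√0.7043) = 13.1%.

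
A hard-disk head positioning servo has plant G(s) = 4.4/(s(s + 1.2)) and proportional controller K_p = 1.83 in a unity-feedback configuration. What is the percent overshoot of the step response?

50.7%

The closed-loop denominator s² + 1.2s + 8.052 gives ω_n = √8.052 = 2.838 and ζ = 1.2/(2ω_n) = 0.2114.
%OS = 100·exp(−πζ/√(1−ζ²)) = 100·exp(−π·0.2114/√0.9553) = 50.7%.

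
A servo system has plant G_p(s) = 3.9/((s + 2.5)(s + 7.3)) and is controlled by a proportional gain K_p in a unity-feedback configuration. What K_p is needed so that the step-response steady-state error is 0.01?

K_p = 463

The loop is type 0, so e_ss(step) = 1/(1 + K_pos) with K_pos = K_p·G_p(0).
G_p(0) = 0.2137. Require 1/(1 + K_p·0.2137) = 0.01, so 1 + 0.2137·K_p = 100.
K_p = (100 − 1)/0.2137 = 463.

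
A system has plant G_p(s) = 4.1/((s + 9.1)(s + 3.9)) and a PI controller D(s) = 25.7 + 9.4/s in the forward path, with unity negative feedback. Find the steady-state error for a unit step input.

The open loop D(s)G_p(s) has a pole at the origin (type 1), so the static position error constant is infinite and e_ss = 1/(1+∞) = 0.

0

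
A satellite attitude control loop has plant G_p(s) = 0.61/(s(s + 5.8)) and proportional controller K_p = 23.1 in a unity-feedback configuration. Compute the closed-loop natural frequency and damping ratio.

ω_n = 3.75 rad/s, ζ = 0.773

1 + K_p·G_p(s) = 0 gives s² + 5.8s + 14.09 = 0.
So ω_n² = 14.09 ⇒ ω_n = 3.754 rad/s, and ζ = 5.8/(2ω_n) = 0.773.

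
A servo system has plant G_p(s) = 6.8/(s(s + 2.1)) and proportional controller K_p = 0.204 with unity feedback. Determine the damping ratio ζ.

ζ = 0.891

1 + K_p·G_p(s) = 0 gives s² + 2.1s + 1.387 = 0.
So ω_n² = 1.387 ⇒ ω_n = 1.178 rad/s, and ζ = 2.1/(2ω_n) = 0.891.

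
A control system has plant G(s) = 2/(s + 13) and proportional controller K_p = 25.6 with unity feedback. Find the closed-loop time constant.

τ = 0.0156 s

Closed-loop transfer function: T(s) = K_p·G(s)/(1 + K_p·G(s)) = 51.2/(s + 13 + 51.2) = 51.2/(s + 64.2).
Time constant τ = 1/64.2 = 0.0156 s.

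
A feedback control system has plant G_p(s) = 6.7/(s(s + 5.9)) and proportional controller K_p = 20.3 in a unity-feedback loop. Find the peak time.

From 1 + K_pG_p(s) = 0: s² + 5.9s + 136 = 0 ⇒ ω_n = 11.66, ζ = 0.253.
Damped frequency ω_d = ω_n√(1−ζ²) = 11.28 rad/s, so peak time T_p = π/ω_d = 0.278 s.

T_p = 0.278 s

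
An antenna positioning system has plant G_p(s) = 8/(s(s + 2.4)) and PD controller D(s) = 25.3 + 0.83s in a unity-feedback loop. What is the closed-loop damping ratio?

ζ = 0.318

Forward path: (25.3 + 0.83s)·8/(s(s+2.4)). The closed-loop characteristic equation is s² + (2.4 + 8·0.83)s + 8·25.3 = 0.
That is s² + 9.04s + 202.4 = 0, so ω_n = 14.23 rad/s and ζ = 9.04/(2·14.23) = 0.3177.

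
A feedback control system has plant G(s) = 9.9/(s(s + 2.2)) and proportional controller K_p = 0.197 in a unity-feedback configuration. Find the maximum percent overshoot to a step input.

From 1 + K_pG(s) = 0: s² + 2.2s + 1.95 = 0 ⇒ ω_n = 1.397, ζ = 0.7877.
%OS = 100·exp(−πζ/√(1−ζ²)) = 100·exp(−π·0.7877/√0.3796) = 1.8%.

1.8%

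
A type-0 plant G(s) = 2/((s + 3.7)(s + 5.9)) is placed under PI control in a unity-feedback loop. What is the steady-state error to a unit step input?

0

The PI controller's integrator makes the forward path type 1, so e_ss to a step is zero.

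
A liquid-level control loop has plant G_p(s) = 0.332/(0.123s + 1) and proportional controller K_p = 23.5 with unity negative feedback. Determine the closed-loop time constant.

Closed loop: T(s) = K_p·G_p/(1+K_p·G_p) = 7.802/(0.123s + 1 + 7.802), with pole at s = −(1 + 7.802)/0.123 = −71.56.
Closed-loop time constant τ = 1/71.56 = 0.014 s.

τ = 0.014 s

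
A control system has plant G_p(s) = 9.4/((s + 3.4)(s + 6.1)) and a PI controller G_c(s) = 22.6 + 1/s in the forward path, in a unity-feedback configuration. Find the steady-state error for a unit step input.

The open loop G_c(s)G_p(s) has a pole at the origin (type 1), so the static position error constant is infinite and e_ss = 1/(1+∞) = 0.

0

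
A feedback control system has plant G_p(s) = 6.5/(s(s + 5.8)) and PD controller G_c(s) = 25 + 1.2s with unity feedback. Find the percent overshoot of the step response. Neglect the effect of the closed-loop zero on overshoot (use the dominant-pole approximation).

Forward path: (25 + 1.2s)·6.5/(s(s+5.8)). The closed-loop characteristic equation is s² + (5.8 + 6.5·1.2)s + 6.5·25 = 0.
That is s² + 13.6s + 162.5 = 0, so ω_n = 12.75 rad/s and ζ = 13.6/(2·12.75) = 0.5334.
%OS = 100·exp(−πζ/√(1−ζ²)) = 13.8%.

13.8%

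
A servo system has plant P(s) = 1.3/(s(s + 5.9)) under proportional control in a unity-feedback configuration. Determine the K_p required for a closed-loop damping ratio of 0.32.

Closed-loop characteristic equation: s² + 5.9s + K_p·1.3 = 0.
So ω_n = √(1.3K_p) and 2ζω_n = 5.9, giving ζ = 5.9/(2√(1.3K_p)).
Setting ζ = 0.32: √(1.3K_p) = 5.9/(2·0.32) = 9.219, so K_p = 84.99/1.3 = 65.4.

K_p = 65.4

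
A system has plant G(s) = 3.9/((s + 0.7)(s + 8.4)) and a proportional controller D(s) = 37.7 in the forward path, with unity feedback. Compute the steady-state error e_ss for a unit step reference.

0.0385

The loop is type 0. Static position error constant K_pos = D(0)·G(0) = 37.7·0.6633 = 25.01.
Steady-state error to a unit step: e_ss = 1/(1+K_pos) = 1/26.01 = 0.0385.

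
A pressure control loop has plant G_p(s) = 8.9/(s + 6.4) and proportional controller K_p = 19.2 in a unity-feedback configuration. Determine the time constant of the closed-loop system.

Closed-loop transfer function: T(s) = K_p·G_p(s)/(1 + K_p·G_p(s)) = 170.9/(s + 6.4 + 170.9) = 170.9/(s + 177.3).
Time constant τ = 1/177.3 = 0.00564 s.

τ = 0.00564 s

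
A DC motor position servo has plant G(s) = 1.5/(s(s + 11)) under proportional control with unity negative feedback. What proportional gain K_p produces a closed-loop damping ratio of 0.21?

K_p = 457

Closed-loop characteristic equation: s² + 11s + K_p·1.5 = 0.
So ω_n = √(1.5K_p) and 2ζω_n = 11, giving ζ = 11/(2√(1.5K_p)).
Setting ζ = 0.21: √(1.5K_p) = 11/(2·0.21) = 26.19, so K_p = 685.9/1.5 = 457.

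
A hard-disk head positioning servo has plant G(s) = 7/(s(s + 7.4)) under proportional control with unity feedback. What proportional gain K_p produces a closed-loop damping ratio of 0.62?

Closed-loop characteristic equation: s² + 7.4s + K_p·7 = 0.
So ω_n = √(7K_p) and 2ζω_n = 7.4, giving ζ = 7.4/(2√(7K_p)).
Setting ζ = 0.62: √(7K_p) = 7.4/(2·0.62) = 5.968, so K_p = 35.61/7 = 5.09.

K_p = 5.09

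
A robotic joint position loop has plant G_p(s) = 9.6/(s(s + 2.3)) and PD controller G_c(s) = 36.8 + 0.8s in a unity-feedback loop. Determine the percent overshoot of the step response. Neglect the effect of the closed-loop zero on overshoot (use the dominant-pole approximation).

42.1%

Forward path: (36.8 + 0.8s)·9.6/(s(s+2.3)). The closed-loop characteristic equation is s² + (2.3 + 9.6·0.8)s + 9.6·36.8 = 0.
That is s² + 9.98s + 353.3 = 0, so ω_n = 18.8 rad/s and ζ = 9.98/(2·18.8) = 0.2655.
%OS = 100·exp(−πζ/√(1−ζ²)) = 42.1%.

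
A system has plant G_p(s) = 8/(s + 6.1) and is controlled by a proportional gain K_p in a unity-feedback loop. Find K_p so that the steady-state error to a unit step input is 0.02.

K_p = 37.4

For a type-0 loop with proportional control, e_ss = 1/(1 + K_p·G_p(0)).
G_p(0) = 1.311. Require 1/(1 + K_p·1.311) = 0.02, so 1 + 1.311·K_p = 50.
K_p = (50 − 1)/1.311 = 37.4.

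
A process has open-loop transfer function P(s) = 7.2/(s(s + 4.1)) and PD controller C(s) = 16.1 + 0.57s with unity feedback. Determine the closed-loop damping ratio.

Forward path: (16.1 + 0.57s)·7.2/(s(s+4.1)). The closed-loop characteristic equation is s² + (4.1 + 7.2·0.57)s + 7.2·16.1 = 0.
That is s² + 8.204s + 115.9 = 0, so ω_n = 10.77 rad/s and ζ = 8.204/(2·10.77) = 0.381.

ζ = 0.381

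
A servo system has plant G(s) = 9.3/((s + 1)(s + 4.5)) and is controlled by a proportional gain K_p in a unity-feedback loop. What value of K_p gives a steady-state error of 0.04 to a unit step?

K_p = 11.6

The loop is type 0, so e_ss(step) = 1/(1 + K_pos) with K_pos = K_p·G(0).
G(0) = 2.067. Require 1/(1 + K_p·2.067) = 0.04, so 1 + 2.067·K_p = 25.
K_p = (25 − 1)/2.067 = 11.6.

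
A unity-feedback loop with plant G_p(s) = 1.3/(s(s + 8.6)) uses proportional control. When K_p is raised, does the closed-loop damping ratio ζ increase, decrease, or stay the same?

ζ = 8.6/(2√(1.3K_p)); increasing K_p raises the denominator, so ζ falls.

decrease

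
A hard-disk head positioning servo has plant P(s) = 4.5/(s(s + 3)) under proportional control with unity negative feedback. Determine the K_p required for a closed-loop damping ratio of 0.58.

K_p = 1.49

Closed-loop characteristic equation: s² + 3s + K_p·4.5 = 0.
So ω_n = √(4.5K_p) and 2ζω_n = 3, giving ζ = 3/(2√(4.5K_p)).
Setting ζ = 0.58: √(4.5K_p) = 3/(2·0.58) = 2.586, so K_p = 6.688/4.5 = 1.49.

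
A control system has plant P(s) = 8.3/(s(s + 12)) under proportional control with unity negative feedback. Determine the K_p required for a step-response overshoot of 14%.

K_p = 15.4

From %OS = 100·exp(−πζ/√(1−ζ²)) = 14%, ζ = −ln(0.14)/√(π²+ln²(0.14)) = 0.5305.
Characteristic equation s² + 12s + 8.3K_p = 0 gives ζ = 12/(2√(8.3K_p)).
Setting ζ = 0.5305: √(8.3K_p) = 12/(2·0.5305) = 11.31, so K_p = 127.9/8.3 = 15.4.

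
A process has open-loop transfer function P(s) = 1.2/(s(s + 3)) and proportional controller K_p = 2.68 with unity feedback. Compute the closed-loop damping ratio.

With unity feedback the closed-loop characteristic equation is s² + 3s + 2.68·1.2 = s² + 3s + 3.216 = 0.
So ω_n² = 3.216 ⇒ ω_n = 1.793 rad/s, and ζ = 3/(2ω_n) = 0.836.

ζ = 0.836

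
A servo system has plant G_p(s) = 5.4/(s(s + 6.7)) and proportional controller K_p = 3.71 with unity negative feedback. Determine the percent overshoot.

2.89%

From 1 + K_pG_p(s) = 0: s² + 6.7s + 20.03 = 0 ⇒ ω_n = 4.476, ζ = 0.7484.
%OS = 100·exp(−πζ/√(1−ζ²)) = 100·exp(−π·0.7484/√0.4398) = 2.89%.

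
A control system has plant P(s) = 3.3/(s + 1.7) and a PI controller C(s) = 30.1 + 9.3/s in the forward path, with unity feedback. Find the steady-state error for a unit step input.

The open loop C(s)P(s) has a pole at the origin (type 1), so the static position error constant is infinite and e_ss = 1/(1+∞) = 0.

0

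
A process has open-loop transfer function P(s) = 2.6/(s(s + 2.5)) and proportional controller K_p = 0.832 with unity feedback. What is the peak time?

T_p = 4.05 s

From 1 + K_pP(s) = 0: s² + 2.5s + 2.163 = 0 ⇒ ω_n = 1.471, ζ = 0.8499.
Damped frequency ω_d = ω_n√(1−ζ²) = 0.775 rad/s, so peak time T_p = π/ω_d = 4.05 s.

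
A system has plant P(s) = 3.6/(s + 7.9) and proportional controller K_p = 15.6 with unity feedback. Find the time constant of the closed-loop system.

Closed-loop transfer function: T(s) = K_p·P(s)/(1 + K_p·P(s)) = 56.16/(s + 7.9 + 56.16) = 56.16/(s + 64.06).
Time constant τ = 1/64.06 = 0.0156 s.

τ = 0.0156 s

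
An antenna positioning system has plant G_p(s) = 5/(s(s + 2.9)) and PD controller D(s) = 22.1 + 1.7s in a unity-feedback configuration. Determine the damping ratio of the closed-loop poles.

Forward path: (22.1 + 1.7s)·5/(s(s+2.9)). The closed-loop characteristic equation is s² + (2.9 + 5·1.7)s + 5·22.1 = 0.
That is s² + 11.4s + 110.5 = 0, so ω_n = 10.51 rad/s and ζ = 11.4/(2·10.51) = 0.5422.

ζ = 0.542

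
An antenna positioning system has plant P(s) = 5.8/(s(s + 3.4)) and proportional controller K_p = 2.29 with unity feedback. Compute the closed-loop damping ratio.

1 + K_p·P(s) = 0 gives s² + 3.4s + 13.28 = 0.
Matching s² + 2ζω_n s + ω_n²: ω_n = √13.28 = 3.644 rad/s and 2ζω_n = 3.4, so ζ = 3.4/(2·3.644) = 0.466.

ζ = 0.466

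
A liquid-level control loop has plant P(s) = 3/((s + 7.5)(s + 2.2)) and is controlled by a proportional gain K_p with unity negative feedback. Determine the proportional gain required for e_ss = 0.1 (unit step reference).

Steady-state error for a unit step on this type-0 loop is 1/(1 + K_p·P(0)).
P(0) = 0.1818. Require 1/(1 + K_p·0.1818) = 0.1, so 1 + 0.1818·K_p = 10.
K_p = (10 − 1)/0.1818 = 49.5.

K_p = 49.5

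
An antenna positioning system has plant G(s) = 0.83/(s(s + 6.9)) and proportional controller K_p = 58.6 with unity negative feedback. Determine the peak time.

Closed-loop characteristic equation: s² + 6.9s + 48.64 = 0, so ω_n = 6.974 rad/s and ζ = 6.9/(2·6.974) = 0.4947.
Damped frequency ω_d = ω_n√(1−ζ²) = 6.061 rad/s, so peak time T_p = π/ω_d = 0.518 s.

T_p = 0.518 s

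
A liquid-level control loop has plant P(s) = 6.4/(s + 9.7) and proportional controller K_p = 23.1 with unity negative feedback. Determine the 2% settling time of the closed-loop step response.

T_s ≈ 0.0254 s

Closed-loop transfer function: T(s) = K_p·P(s)/(1 + K_p·P(s)) = 147.8/(s + 9.7 + 147.8) = 147.8/(s + 157.5).
Time constant τ = 1/157.5 = 0.006348 s, so the 2% settling time is about 4τ = 0.0254 s.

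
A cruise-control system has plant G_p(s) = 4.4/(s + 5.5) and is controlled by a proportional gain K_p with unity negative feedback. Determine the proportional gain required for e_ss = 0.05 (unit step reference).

For a type-0 loop with proportional control, e_ss = 1/(1 + K_p·G_p(0)).
G_p(0) = 0.8. Require 1/(1 + K_p·0.8) = 0.05, so 1 + 0.8·K_p = 20.
K_p = (20 − 1)/0.8 = 23.8.

K_p = 23.8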